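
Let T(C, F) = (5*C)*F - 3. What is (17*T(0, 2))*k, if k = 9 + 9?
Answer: -918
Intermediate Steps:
T(C, F) = -3 + 5*C*F (T(C, F) = 5*C*F - 3 = -3 + 5*C*F)
k = 18
(17*T(0, 2))*k = (17*(-3 + 5*0*2))*18 = (17*(-3 + 0))*18 = (17*(-3))*18 = -51*18 = -918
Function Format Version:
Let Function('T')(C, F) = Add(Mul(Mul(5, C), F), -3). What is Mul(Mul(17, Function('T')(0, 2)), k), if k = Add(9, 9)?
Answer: -918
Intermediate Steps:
Function('T')(C, F) = Add(-3, Mul(5, C, F)) (Function('T')(C, F) = Add(Mul(5, C, F), -3) = Add(-3, Mul(5, C, F)))
k = 18
Mul(Mul(17, Function('T')(0, 2)), k) = Mul(Mul(17, Add(-3, Mul(5, 0, 2))), 18) = Mul(Mul(17, Add(-3, 0)), 18) = Mul(Mul(17, -3), 18) = Mul(-51, 18) = -918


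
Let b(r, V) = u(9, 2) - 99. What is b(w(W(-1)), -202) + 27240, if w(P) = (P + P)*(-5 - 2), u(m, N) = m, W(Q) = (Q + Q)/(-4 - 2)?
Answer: 27150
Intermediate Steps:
W(Q) = -Q/3 (W(Q) = (2*Q)/(-6) = (2*Q)*(-⅙) = -Q/3)
w(P) = -14*P (w(P) = (2*P)*(-7) = -14*P)
b(r, V) = -90 (b(r, V) = 9 - 99 = -90)
b(w(W(-1)), -202) + 27240 = -90 + 27240 = 27150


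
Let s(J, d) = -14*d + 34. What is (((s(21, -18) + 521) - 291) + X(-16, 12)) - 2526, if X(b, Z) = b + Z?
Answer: -2014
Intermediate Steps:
X(b, Z) = Z + b
s(J, d) = 34 - 14*d
(((s(21, -18) + 521) - 291) + X(-16, 12)) - 2526 = ((((34 - 14*(-18)) + 521) - 291) + (12 - 16)) - 2526 = ((((34 + 252) + 521) - 291) - 4) - 2526 = (((286 + 521) - 291) - 4) - 2526 = ((807 - 291) - 4) - 2526 = (516 - 4) - 2526 = 512 - 2526 = -2014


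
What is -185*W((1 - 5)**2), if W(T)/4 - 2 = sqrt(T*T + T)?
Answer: -1480 - 2960*sqrt(17) ≈ -13684.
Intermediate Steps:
W(T) = 8 + 4*sqrt(T + T**2) (W(T) = 8 + 4*sqrt(T*T + T) = 8 + 4*sqrt(T**2 + T) = 8 + 4*sqrt(T + T**2))
-185*W((1 - 5)**2) = -185*(8 + 4*sqrt((1 - 5)**2*(1 + (1 - 5)**2))) = -185*(8 + 4*sqrt((-4)**2*(1 + (-4)**2))) = -185*(8 + 4*sqrt(16*(1 + 16))) = -185*(8 + 4*sqrt(16*17)) = -185*(8 + 4*sqrt(272)) = -185*(8 + 4*(4*sqrt(17))) = -185*(8 + 16*sqrt(17)) = -1480 - 2960*sqrt(17)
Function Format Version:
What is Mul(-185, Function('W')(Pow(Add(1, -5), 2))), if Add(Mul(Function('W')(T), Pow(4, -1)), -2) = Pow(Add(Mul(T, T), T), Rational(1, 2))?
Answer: Add(-1480, Mul(-2960, Pow(17, Rational(1, 2)))) ≈ -13684.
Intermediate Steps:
Function('W')(T) = Add(8, Mul(4, Pow(Add(T, Pow(T, 2)), Rational(1, 2)))) (Function('W')(T) = Add(8, Mul(4, Pow(Add(Mul(T, T), T), Rational(1, 2)))) = Add(8, Mul(4, Pow(Add(Pow(T, 2), T), Rational(1, 2)))) = Add(8, Mul(4, Pow(Add(T, Pow(T, 2)), Rational(1, 2)))))
Mul(-185, Function('W')(Pow(Add(1, -5), 2))) = Mul(-185, Add(8, Mul(4, Pow(Mul(Pow(Add(1, -5), 2), Add(1, Pow(Add(1, -5), 2))), Rational(1, 2))))) = Mul(-185, Add(8, Mul(4, Pow(Mul(Pow(-4, 2), Add(1, Pow(-4, 2))), Rational(1, 2))))) = Mul(-185, Add(8, Mul(4, Pow(Mul(16, Add(1, 16)), Rational(1, 2))))) = Mul(-185, Add(8, Mul(4, Pow(Mul(16, 17), Rational(1, 2))))) = Mul(-185, Add(8, Mul(4, Pow(272, Rational(1, 2))))) = Mul(-185, Add(8, Mul(4, Mul(4, Pow(17, Rational(1, 2)))))) = Mul(-185, Add(8, Mul(16, Pow(17, Rational(1, 2))))) = Add(-1480, Mul(-2960, Pow(17, Rational(1, 2))))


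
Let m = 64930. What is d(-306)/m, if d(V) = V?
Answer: -153/32465 ≈ -0.0047128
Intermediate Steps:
d(-306)/m = -306/64930 = -306*1/64930 = -153/32465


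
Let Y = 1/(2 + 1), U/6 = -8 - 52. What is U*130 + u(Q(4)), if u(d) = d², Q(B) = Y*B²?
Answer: -420944/9 ≈ -46772.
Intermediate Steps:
U = -360 (U = 6*(-8 - 52) = 6*(-60) = -360)
Y = ⅓ (Y = 1/3 = ⅓ ≈ 0.33333)
Q(B) = B²/3
U*130 + u(Q(4)) = -360*130 + ((⅓)*4²)² = -46800 + ((⅓)*16)² = -46800 + (16/3)² = -46800 + 256/9 = -420944/9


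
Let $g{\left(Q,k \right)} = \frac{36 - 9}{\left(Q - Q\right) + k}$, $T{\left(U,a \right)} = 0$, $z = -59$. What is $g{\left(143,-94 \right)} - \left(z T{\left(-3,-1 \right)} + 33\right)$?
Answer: $- \frac{3129}{94} \approx -33.287$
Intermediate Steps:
$g{\left(Q,k \right)} = \frac{27}{k}$ ($g{\left(Q,k \right)} = \frac{27}{0 + k} = \frac{27}{k}$)
$g{\left(143,-94 \right)} - \left(z T{\left(-3,-1 \right)} + 33\right) = \frac{27}{-94} - \left(\left(-59\right) 0 + 33\right) = 27 \left(- \frac{1}{94}\right) - \left(0 + 33\right) = - \frac{27}{94} - 33 = - \frac{3129}{94}$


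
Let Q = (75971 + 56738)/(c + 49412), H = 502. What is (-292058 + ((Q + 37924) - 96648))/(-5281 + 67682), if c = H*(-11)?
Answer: -15395689271/2738779890 ≈ -5.6214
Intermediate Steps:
c = -5522 (c = 502*(-11) = -5522)
Q = 132709/43890 (Q = (75971 + 56738)/(-5522 + 49412) = 132709/43890 ≈ 3.0237)
(-292058 + ((Q + 37924) - 96648))/(-5281 + 67682) = (-292058 + ((132709/43890 + 37924) - 96648))/(-5281 + 67682) = (-292058 + (1664617069/43890 - 96648))/62401 = (-292058 - 2577263651/43890)*(1/62401) = -15395689271/43890*1/62401 = -15395689271/2738779890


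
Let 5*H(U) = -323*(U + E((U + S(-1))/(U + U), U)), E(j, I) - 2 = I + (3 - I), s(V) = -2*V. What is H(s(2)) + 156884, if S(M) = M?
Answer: 784097/5 ≈ 1.5682e+5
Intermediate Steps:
E(j, I) = 5 (E(j, I) = 2 + (I + (3 - I)) = 2 + 3 = 5)
H(U) = -323 - 323*U/5 (H(U) = (-323*(U + 5))/5 = (-323*(5 + U))/5 = (-1615 - 323*U)/5 = -323 - 323*U/5)
H(s(2)) + 156884 = (-323 - (-646)*2/5) + 156884 = (-323 - 323/5*(-4)) + 156884 = (-323 + 1292/5) + 156884 = -323/5 + 156884 = 784097/5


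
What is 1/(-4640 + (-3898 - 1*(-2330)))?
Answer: -1/6208 ≈ -0.00016108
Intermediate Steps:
1/(-4640 + (-3898 - 1*(-2330))) = 1/(-4640 + (-3898 + 2330)) = 1/(-4640 - 1568) = 1/(-6208) = -1/6208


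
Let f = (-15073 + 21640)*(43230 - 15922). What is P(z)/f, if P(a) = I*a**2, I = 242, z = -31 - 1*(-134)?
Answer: 116699/8151438 ≈ 0.014316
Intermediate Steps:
z = 103 (z = -31 + 134 = 103)
P(a) = 242*a**2
f = 179331636 (f = 6567*27308 = 179331636)
P(z)/f = (242*103**2)/179331636 = (242*10609)*(1/179331636) = 2567378*(1/179331636) = 116699/8151438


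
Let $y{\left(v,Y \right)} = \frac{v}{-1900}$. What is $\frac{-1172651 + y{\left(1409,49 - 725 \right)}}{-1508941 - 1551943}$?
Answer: $\frac{131061077}{342098800} \approx 0.38311$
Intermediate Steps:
$y{\left(v,Y \right)} = - \frac{v}{1900}$ ($y{\left(v,Y \right)} = v \left(- \frac{1}{1900}\right) = - \frac{v}{1900}$)
$\frac{-1172651 + y{\left(1409,49 - 725 \right)}}{-1508941 - 1551943} = \frac{-1172651 - \frac{1409}{1900}}{-1508941 - 1551943} = \frac{-1172651 - \frac{1409}{1900}}{-3060884} = \left(- \frac{2228038309}{1900}\right) \left(- \frac{1}{3060884}\right) = \frac{131061077}{342098800}$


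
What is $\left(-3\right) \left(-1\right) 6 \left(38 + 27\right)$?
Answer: $1170$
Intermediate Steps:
$\left(-3\right) \left(-1\right) 6 \left(38 + 27\right) = 3 \cdot 6 \cdot 65 = 18 \cdot 65 = 1170$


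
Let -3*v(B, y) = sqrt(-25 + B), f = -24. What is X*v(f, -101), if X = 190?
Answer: -1330*I/3 ≈ -443.33*I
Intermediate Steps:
v(B, y) = -sqrt(-25 + B)/3
X*v(f, -101) = 190*(-sqrt(-25 - 24)/3) = 190*(-7*I/3) = -1330*I/3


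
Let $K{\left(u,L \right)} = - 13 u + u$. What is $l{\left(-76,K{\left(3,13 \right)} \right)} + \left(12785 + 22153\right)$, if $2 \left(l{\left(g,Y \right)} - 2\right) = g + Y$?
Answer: $34884$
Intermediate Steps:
$K{\left(u,L \right)} = - 12 u$
$l{\left(g,Y \right)} = 2 + \frac{Y}{2} + \frac{g}{2}$ ($l{\left(g,Y \right)} = 2 + \frac{g + Y}{2} = 2 + \frac{Y + g}{2} = 2 + \left(\frac{Y}{2} + \frac{g}{2}\right) = 2 + \frac{Y}{2} + \frac{g}{2}$)
$l{\left(-76,K{\left(3,13 \right)} \right)} + \left(12785 + 22153\right) = \left(2 + \frac{\left(-12\right) 3}{2} + \frac{1}{2} \left(-76\right)\right) + \left(12785 + 22153\right) = \left(2 + \frac{1}{2} \left(-36\right) - 38\right) + 34938 = \left(2 - 18 - 38\right) + 34938 = -54 + 34938 = 34884$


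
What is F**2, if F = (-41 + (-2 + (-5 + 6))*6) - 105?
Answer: 23104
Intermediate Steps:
F = -152 (F = (-41 + (-2 + 1)*6) - 105 = (-41 - 1*6) - 105 = (-41 - 6) - 105 = -47 - 105 = -152)
F**2 = (-152)**2 = 23104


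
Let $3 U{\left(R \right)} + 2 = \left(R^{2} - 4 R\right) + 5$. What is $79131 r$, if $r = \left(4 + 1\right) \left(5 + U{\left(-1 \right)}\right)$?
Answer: $3033355$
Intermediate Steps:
$U{\left(R \right)} = 1 - \frac{4 R}{3} + \frac{R^{2}}{3}$ ($U{\left(R \right)} = - \frac{2}{3} + \frac{\left(R^{2} - 4 R\right) + 5}{3} = - \frac{2}{3} + \frac{5 + R^{2} - 4 R}{3} = - \frac{2}{3} + \left(\frac{5}{3} - \frac{4 R}{3} + \frac{R^{2}}{3}\right) = 1 - \frac{4 R}{3} + \frac{R^{2}}{3}$)
$r = \frac{115}{3}$ ($r = \left(4 + 1\right) \left(5 + \left(1 - - \frac{4}{3} + \frac{\left(-1\right)^{2}}{3}\right)\right) = 5 \left(5 + \left(1 + \frac{4}{3} + \frac{1}{3} \cdot 1\right)\right) = 5 \left(5 + \left(1 + \frac{4}{3} + \frac{1}{3}\right)\right) = 5 \left(5 + \frac{8}{3}\right) = 5 \cdot \frac{23}{3} = \frac{115}{3} \approx 38.333$)
$79131 r = 79131 \cdot \frac{115}{3} = 3033355$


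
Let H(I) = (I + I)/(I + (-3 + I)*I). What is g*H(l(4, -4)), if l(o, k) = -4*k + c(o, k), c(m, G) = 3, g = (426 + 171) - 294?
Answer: 606/17 ≈ 35.647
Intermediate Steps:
g = 303 (g = 597 - 294 = 303)
l(o, k) = 3 - 4*k (l(o, k) = -4*k + 3 = 3 - 4*k)
H(I) = 2*I/(I + I*(-3 + I)) (H(I) = (2*I)/(I + I*(-3 + I)) = 2*I/(I + I*(-3 + I)))
g*H(l(4, -4)) = 303*(2/(-2 + (3 - 4*(-4)))) = 303*(2/(-2 + (3 + 16))) = 303*(2/(-2 + 19)) = 303*(2/17) = 606/17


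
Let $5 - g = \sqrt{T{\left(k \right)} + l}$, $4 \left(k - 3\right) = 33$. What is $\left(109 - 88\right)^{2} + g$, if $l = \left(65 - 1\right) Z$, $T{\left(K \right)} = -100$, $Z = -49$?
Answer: $446 - 2 i \sqrt{809} \approx 446.0 - 56.886 i$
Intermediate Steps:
$k = \frac{45}{4}$ ($k = 3 + \frac{1}{4} \cdot 33 = 3 + \frac{33}{4} = \frac{45}{4} \approx 11.25$)
$l = -3136$ ($l = \left(65 - 1\right) \left(-49\right) = 64 \left(-49\right) = -3136$)
$g = 5 - 2 i \sqrt{809}$ ($g = 5 - \sqrt{-100 - 3136} = 5 - \sqrt{-3236} = 5 - 2 i \sqrt{809} \approx 5.0 - 56.886 i$)
$\left(109 - 88\right)^{2} + g = \left(109 - 88\right)^{2} + \left(5 - 2 i \sqrt{809}\right) = 21^{2} + \left(5 - 2 i \sqrt{809}\right) = 441 + \left(5 - 2 i \sqrt{809}\right) = 446 - 2 i \sqrt{809}$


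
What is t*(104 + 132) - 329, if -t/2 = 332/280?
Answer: -31103/35 ≈ -888.66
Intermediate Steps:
t = -83/35 (t = -664/280 = -2*83/70 = -83/35 ≈ -2.3714)
t*(104 + 132) - 329 = -83*(104 + 132)/35 - 329 = -83/35*236 - 329 = -19588/35 - 329 = -31103/35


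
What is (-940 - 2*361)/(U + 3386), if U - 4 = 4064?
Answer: -831/3727 ≈ -0.22297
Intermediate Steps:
U = 4068 (U = 4 + 4064 = 4068)
(-940 - 2*361)/(U + 3386) = (-940 - 2*361)/(4068 + 3386) = (-940 - 722)/7454 = -1662*1/7454 = -831/3727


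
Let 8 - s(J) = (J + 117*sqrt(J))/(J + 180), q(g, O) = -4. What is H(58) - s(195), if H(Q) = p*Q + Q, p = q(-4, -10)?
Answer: -4537/25 + 39*sqrt(195)/125 ≈ -177.12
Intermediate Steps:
s(J) = 8 - (J + 117*sqrt(J))/(180 + J) (s(J) = 8 - (J + 117*sqrt(J))/(J + 180) = 8 - (J + 117*sqrt(J))/(180 + J))
p = -4
H(Q) = -3*Q (H(Q) = -4*Q + Q = -3*Q)
H(58) - s(195) = -3*58 - (1440 - 117*sqrt(195) + 7*195)/(180 + 195) = -174 - (1440 - 117*sqrt(195) + 1365)/375 = -174 - (2805 - 117*sqrt(195))/375 = -174 - (187/25 - 39*sqrt(195)/125) = -174 + (-187/25 + 39*sqrt(195)/125) = -4537/25 + 39*sqrt(195)/125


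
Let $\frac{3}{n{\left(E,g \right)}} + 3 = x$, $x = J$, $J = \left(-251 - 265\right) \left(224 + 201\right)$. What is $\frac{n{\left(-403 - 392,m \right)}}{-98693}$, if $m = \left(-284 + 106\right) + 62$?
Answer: $\frac{1}{7214556993} \approx 1.3861 \cdot 10^{-10}$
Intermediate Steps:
$J = -219300$ ($J = \left(-516\right) 425 = -219300$)
$x = -219300$
$m = -116$ ($m = -178 + 62 = -116$)
$n{\left(E,g \right)} = - \frac{1}{73101}$ ($n{\left(E,g \right)} = \frac{3}{-3 - 219300} = \frac{3}{-219303} = 3 \left(- \frac{1}{219303}\right) = - \frac{1}{73101}$)
$\frac{n{\left(-403 - 392,m \right)}}{-98693} = - \frac{1}{73101 \left(-98693\right)} = \left(- \frac{1}{73101}\right) \left(- \frac{1}{98693}\right) = \frac{1}{7214556993}$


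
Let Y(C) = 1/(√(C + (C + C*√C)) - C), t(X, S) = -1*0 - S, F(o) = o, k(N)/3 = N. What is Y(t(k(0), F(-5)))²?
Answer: (5 - √5*√(2 + √5))⁻² ≈ 6.3196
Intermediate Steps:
k(N) = 3*N
t(X, S) = -S (t(X, S) = 0 - S = -S)
Y(C) = 1/(√(C^(3/2) + 2*C) - C) (Y(C) = 1/(√(C + (C + C^(3/2))) - C) = 1/(√(C^(3/2) + 2*C) - C))
Y(t(k(0), F(-5)))² = (-1/(-1*(-5) - √((-1*(-5))^(3/2) + 2*(-1*(-5)))))² = (-1/(5 - √(5^(3/2) + 2*5)))² = (-1/(5 - √(5*√5 + 10)))² = (-1/(5 - √(10 + 5*√5)))² = (5 - √(10 + 5*√5))⁻²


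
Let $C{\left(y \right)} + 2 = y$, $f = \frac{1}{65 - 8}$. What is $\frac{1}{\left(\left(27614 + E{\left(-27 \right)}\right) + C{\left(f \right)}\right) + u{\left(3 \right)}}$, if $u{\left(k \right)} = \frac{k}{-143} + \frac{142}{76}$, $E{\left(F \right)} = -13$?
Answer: $\frac{16302}{449949301} \approx 3.6231 \cdot 10^{-5}$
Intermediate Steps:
$u{\left(k \right)} = \frac{71}{38} - \frac{k}{143}$ ($u{\left(k \right)} = k \left(- \frac{1}{143}\right) + 142 \cdot \frac{1}{76} = - \frac{k}{143} + \frac{71}{38} = \frac{71}{38} - \frac{k}{143}$)
$f = \frac{1}{57} \approx 0.017544$
$C{\left(y \right)} = -2 + y$
$\frac{1}{\left(\left(27614 + E{\left(-27 \right)}\right) + C{\left(f \right)}\right) + u{\left(3 \right)}} = \frac{1}{\left(\left(27614 - 13\right) + \left(-2 + \frac{1}{57}\right)\right) + \left(\frac{71}{38} - \frac{3}{143}\right)} = \frac{1}{\left(27601 - \frac{113}{57}\right) + \left(\frac{71}{38} - \frac{3}{143}\right)} = \frac{1}{\frac{1573144}{57} + \frac{10039}{5434}} = \frac{1}{\frac{449949301}{16302}} = \frac{16302}{449949301}$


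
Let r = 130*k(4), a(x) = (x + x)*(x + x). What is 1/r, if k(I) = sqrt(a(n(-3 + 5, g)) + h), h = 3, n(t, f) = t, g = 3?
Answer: sqrt(19)/2470 ≈ 0.0017647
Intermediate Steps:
a(x) = 4*x**2 (a(x) = (2*x)*(2*x) = 4*x**2)
k(I) = sqrt(19) (k(I) = sqrt(4*(-3 + 5)**2 + 3) = sqrt(4*2**2 + 3) = sqrt(4*4 + 3) = sqrt(16 + 3) = sqrt(19))
r = 130*sqrt(19) ≈ 566.66
1/r = 1/(130*sqrt(19)) = sqrt(19)/2470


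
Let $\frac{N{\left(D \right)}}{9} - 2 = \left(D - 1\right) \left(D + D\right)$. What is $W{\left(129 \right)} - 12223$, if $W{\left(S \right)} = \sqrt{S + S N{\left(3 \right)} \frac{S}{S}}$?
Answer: $-12223 + \sqrt{16383} \approx -12095.0$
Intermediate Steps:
$N{\left(D \right)} = 18 + 18 D \left(-1 + D\right)$ ($N{\left(D \right)} = 18 + 9 \left(D - 1\right) \left(D + D\right) = 18 + 9 \left(-1 + D\right) 2 D = 18 + 9 \cdot 2 D \left(-1 + D\right) = 18 + 18 D \left(-1 + D\right)$)
$W{\left(S \right)} = \sqrt{127} \sqrt{S}$ ($W{\left(S \right)} = \sqrt{S + S \left(18 - 54 + 18 \cdot 3^{2}\right) \frac{S}{S}} = \sqrt{S + S \left(18 - 54 + 18 \cdot 9\right) 1} = \sqrt{S + S \left(18 - 54 + 162\right) 1} = \sqrt{S + S 126 \cdot 1} = \sqrt{S + 126 S 1} = \sqrt{S + 126 S} = \sqrt{127 S} = \sqrt{127} \sqrt{S}$)
$W{\left(129 \right)} - 12223 = \sqrt{127} \sqrt{129} - 12223 = \sqrt{16383} - 12223 = -12223 + \sqrt{16383}$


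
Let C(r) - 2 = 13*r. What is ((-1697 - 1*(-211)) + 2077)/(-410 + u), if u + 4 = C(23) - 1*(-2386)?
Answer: 591/2273 ≈ 0.26001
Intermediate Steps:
C(r) = 2 + 13*r
u = 2683 (u = -4 + ((2 + 13*23) - 1*(-2386)) = -4 + ((2 + 299) + 2386) = -4 + (301 + 2386) = -4 + 2687 = 2683)
((-1697 - 1*(-211)) + 2077)/(-410 + u) = ((-1697 - 1*(-211)) + 2077)/(-410 + 2683) = ((-1697 + 211) + 2077)/2273 = (-1486 + 2077)*(1/2273) = 591*(1/2273) = 591/2273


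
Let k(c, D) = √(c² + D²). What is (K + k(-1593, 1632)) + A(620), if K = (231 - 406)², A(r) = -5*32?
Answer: 30465 + 3*√577897 ≈ 32746.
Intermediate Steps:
A(r) = -160
k(c, D) = √(D² + c²)
K = 30625 (K = (-175)² = 30625)
(K + k(-1593, 1632)) + A(620) = (30625 + √(1632² + (-1593)²)) - 160 = (30625 + √(2663424 + 2537649)) - 160 = (30625 + √5201073) - 160 = (30625 + 3*√577897) - 160 = 30465 + 3*√577897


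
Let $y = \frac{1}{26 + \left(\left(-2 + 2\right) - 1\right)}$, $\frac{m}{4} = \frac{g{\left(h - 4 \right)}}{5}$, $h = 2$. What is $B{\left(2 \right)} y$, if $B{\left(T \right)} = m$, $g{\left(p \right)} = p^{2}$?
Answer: $\frac{16}{125} \approx 0.128$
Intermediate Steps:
$m = \frac{16}{5}$ ($m = 4 \frac{\left(2 - 4\right)^{2}}{5} = 4 \left(-2\right)^{2} \cdot \frac{1}{5} = 4 \cdot 4 \cdot \frac{1}{5} = 4 \cdot \frac{4}{5} = \frac{16}{5} \approx 3.2$)
$y = \frac{1}{25}$ ($y = \frac{1}{26 + \left(0 - 1\right)} = \frac{1}{26 - 1} = \frac{1}{25} \approx 0.04$)
$B{\left(T \right)} = \frac{16}{5}$
$B{\left(2 \right)} y = \frac{16}{5} \cdot \frac{1}{25} = \frac{16}{125}$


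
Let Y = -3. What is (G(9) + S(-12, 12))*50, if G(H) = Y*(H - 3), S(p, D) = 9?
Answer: -450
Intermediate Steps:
G(H) = 9 - 3*H (G(H) = -3*(H - 3) = -3*(-3 + H) = 9 - 3*H)
(G(9) + S(-12, 12))*50 = ((9 - 3*9) + 9)*50 = ((9 - 27) + 9)*50 = (-18 + 9)*50 = -9*50 = -450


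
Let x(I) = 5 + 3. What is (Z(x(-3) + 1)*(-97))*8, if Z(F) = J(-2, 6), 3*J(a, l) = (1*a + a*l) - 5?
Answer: 14744/3 ≈ 4914.7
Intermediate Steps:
J(a, l) = -5/3 + a/3 + a*l/3 (J(a, l) = ((1*a + a*l) - 5)/3 = ((a + a*l) - 5)/3 = (-5 + a + a*l)/3 = -5/3 + a/3 + a*l/3)
x(I) = 8
Z(F) = -19/3 (Z(F) = -5/3 + (⅓)*(-2) + (⅓)*(-2)*6 = -5/3 - ⅔ - 4 = -19/3)
(Z(x(-3) + 1)*(-97))*8 = -19/3*(-97)*8 = (1843/3)*8 = 14744/3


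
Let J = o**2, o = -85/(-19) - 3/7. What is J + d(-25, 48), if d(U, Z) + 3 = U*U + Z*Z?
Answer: 52047458/17689 ≈ 2942.4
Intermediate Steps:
d(U, Z) = -3 + U**2 + Z**2 (d(U, Z) = -3 + (U*U + Z*Z) = -3 + (U**2 + Z**2) = -3 + U**2 + Z**2)
o = 538/133 (o = -85*(-1/19) - 3*1/7 = 85/19 - 3/7 = 538/133 ≈ 4.0451)
J = 289444/17689 (J = (538/133)**2 = 289444/17689 ≈ 16.363)
J + d(-25, 48) = 289444/17689 + (-3 + (-25)**2 + 48**2) = 289444/17689 + (-3 + 625 + 2304) = 289444/17689 + 2926 = 52047458/17689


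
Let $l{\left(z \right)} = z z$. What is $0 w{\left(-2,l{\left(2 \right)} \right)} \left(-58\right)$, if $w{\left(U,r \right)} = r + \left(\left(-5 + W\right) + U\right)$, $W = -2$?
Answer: $0$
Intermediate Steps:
$l{\left(z \right)} = z^{2}$
$w{\left(U,r \right)} = -7 + U + r$ ($w{\left(U,r \right)} = r + \left(\left(-5 - 2\right) + U\right) = r + \left(-7 + U\right) = -7 + U + r$)
$0 w{\left(-2,l{\left(2 \right)} \right)} \left(-58\right) = 0 \left(-7 - 2 + 2^{2}\right) \left(-58\right) = 0 \left(-7 - 2 + 4\right) \left(-58\right) = 0 \left(-5\right) \left(-58\right) = 0 \left(-58\right) = 0$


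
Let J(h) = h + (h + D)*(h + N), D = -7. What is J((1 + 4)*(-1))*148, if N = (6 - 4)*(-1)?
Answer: 11692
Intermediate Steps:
N = -2 (N = 2*(-1) = -2)
J(h) = h + (-7 + h)*(-2 + h) (J(h) = h + (h - 7)*(h - 2) = h + (-7 + h)*(-2 + h))
J((1 + 4)*(-1))*148 = (14 + ((1 + 4)*(-1))**2 - 8*(1 + 4)*(-1))*148 = (14 + (5*(-1))**2 - 40*(-1))*148 = (14 + (-5)**2 - 8*(-5))*148 = (14 + 25 + 40)*148 = 79*148 = 11692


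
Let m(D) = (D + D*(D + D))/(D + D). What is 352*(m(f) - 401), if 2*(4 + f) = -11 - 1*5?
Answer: -145200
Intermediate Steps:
f = -12 (f = -4 + (-11 - 1*5)/2 = -4 + (-11 - 5)/2 = -4 + (1/2)*(-16) = -4 - 8 = -12)
m(D) = (D + 2*D**2)/(2*D) (m(D) = (D + D*(2*D))/((2*D)) = (D + 2*D**2)*(1/(2*D)) = (D + 2*D**2)/(2*D))
352*(m(f) - 401) = 352*((1/2 - 12) - 401) = 352*(-23/2 - 401) = 352*(-825/2) = -145200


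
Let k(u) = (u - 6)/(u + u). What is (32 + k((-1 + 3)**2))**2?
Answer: 16129/16 ≈ 1008.1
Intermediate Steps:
k(u) = (-6 + u)/(2*u) (k(u) = (-6 + u)/((2*u)) = (-6 + u)*(1/(2*u)) = (-6 + u)/(2*u))
(32 + k((-1 + 3)**2))**2 = (32 + (-6 + (-1 + 3)**2)/(2*((-1 + 3)**2)))**2 = (32 + (-6 + 2**2)/(2*(2**2)))**2 = (32 + (1/2)*(-6 + 4)/4)**2 = (32 + (1/2)*(1/4)*(-2))**2 = (32 - 1/4)**2 = (127/4)**2 = 16129/16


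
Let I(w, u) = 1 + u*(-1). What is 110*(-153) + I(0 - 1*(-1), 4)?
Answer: -16833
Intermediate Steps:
I(w, u) = 1 - u
110*(-153) + I(0 - 1*(-1), 4) = 110*(-153) + (1 - 1*4) = -16830 + (1 - 4) = -16830 - 3 = -16833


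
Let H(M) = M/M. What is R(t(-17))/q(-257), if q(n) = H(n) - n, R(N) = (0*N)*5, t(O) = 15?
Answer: 0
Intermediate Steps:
H(M) = 1
R(N) = 0 (R(N) = 0*5 = 0)
q(n) = 1 - n
R(t(-17))/q(-257) = 0/(1 - 1*(-257)) = 0/(1 + 257) = 0/258 = 0*(1/258) = 0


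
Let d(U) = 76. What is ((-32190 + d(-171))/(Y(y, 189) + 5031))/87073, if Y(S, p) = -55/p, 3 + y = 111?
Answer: -433539/5913525478 ≈ -7.3313e-5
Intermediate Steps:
y = 108 (y = -3 + 111 = 108)
((-32190 + d(-171))/(Y(y, 189) + 5031))/87073 = ((-32190 + 76)/(-55/189 + 5031))/87073 = -32114/(-55*1/189 + 5031)*(1/87073) = -32114/(-55/189 + 5031)*(1/87073) = -32114/950804/189*(1/87073) = -32114*189/950804*(1/87073) = -3034773/475402*1/87073 = -433539/5913525478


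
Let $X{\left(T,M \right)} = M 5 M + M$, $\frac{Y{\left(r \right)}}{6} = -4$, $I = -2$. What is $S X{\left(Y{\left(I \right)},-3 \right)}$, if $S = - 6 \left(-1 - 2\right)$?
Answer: $756$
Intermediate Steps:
$Y{\left(r \right)} = -24$ ($Y{\left(r \right)} = 6 \left(-4\right) = -24$)
$X{\left(T,M \right)} = M + 5 M^{2}$ ($X{\left(T,M \right)} = 5 M M + M = 5 M^{2} + M = M + 5 M^{2}$)
$S = 18$ ($S = \left(-6\right) \left(-3\right) = 18$)
$S X{\left(Y{\left(I \right)},-3 \right)} = 18 \left(- 3 \left(1 + 5 \left(-3\right)\right)\right) = 18 \left(- 3 \left(1 - 15\right)\right) = 18 \left(\left(-3\right) \left(-14\right)\right) = 18 \cdot 42 = 756$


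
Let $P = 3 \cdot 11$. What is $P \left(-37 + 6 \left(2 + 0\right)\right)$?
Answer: $-825$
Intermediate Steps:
$P = 33$
$P \left(-37 + 6 \left(2 + 0\right)\right) = 33 \left(-37 + 6 \left(2 + 0\right)\right) = 33 \left(-37 + 6 \cdot 2\right) = 33 \left(-37 + 12\right) = 33 \left(-25\right) = -825$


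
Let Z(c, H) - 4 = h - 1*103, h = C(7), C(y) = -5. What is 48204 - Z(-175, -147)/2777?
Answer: 133862612/2777 ≈ 48204.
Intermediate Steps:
h = -5
Z(c, H) = -104 (Z(c, H) = 4 + (-5 - 1*103) = 4 + (-5 - 103) = 4 - 108 = -104)
48204 - Z(-175, -147)/2777 = 48204 - (-104)/2777 = 48204 - 1*(-104/2777) = 48204 + 104/2777 = 133862612/2777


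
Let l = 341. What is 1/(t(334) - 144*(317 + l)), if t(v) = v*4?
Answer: -1/93416 ≈ -1.0705e-5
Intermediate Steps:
t(v) = 4*v
1/(t(334) - 144*(317 + l)) = 1/(4*334 - 144*(317 + 341)) = 1/(1336 - 144*658) = 1/(1336 - 94752) = 1/(-93416) = -1/93416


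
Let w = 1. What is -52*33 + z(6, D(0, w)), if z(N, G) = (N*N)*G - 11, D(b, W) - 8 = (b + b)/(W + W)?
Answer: -1439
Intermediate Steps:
D(b, W) = 8 + b/W (D(b, W) = 8 + (b + b)/(W + W) = 8 + (2*b)/((2*W)) = 8 + (2*b)*(1/(2*W)) = 8 + b/W)
z(N, G) = -11 + G*N**2 (z(N, G) = N**2*G - 11 = G*N**2 - 11 = -11 + G*N**2)
-52*33 + z(6, D(0, w)) = -52*33 + (-11 + (8 + 0/1)*6**2) = -1716 + (-11 + (8 + 0*1)*36) = -1716 + (-11 + (8 + 0)*36) = -1716 + (-11 + 8*36) = -1716 + (-11 + 288) = -1716 + 277 = -1439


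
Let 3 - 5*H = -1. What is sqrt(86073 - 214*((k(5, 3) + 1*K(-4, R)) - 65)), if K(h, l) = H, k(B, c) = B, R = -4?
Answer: sqrt(2468545)/5 ≈ 314.23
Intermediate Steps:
H = 4/5 (H = 3/5 - 1/5*(-1) = 3/5 + 1/5 = 4/5 ≈ 0.80000)
K(h, l) = 4/5
sqrt(86073 - 214*((k(5, 3) + 1*K(-4, R)) - 65)) = sqrt(86073 - 214*((5 + 1*(4/5)) - 65)) = sqrt(86073 - 214*((5 + 4/5) - 65)) = sqrt(86073 - 214*(29/5 - 65)) = sqrt(86073 - 214*(-296/5)) = sqrt(86073 + 63344/5) = sqrt(493709/5) = sqrt(2468545)/5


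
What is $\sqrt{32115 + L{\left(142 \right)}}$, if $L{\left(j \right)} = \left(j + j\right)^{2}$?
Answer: $\sqrt{112771} \approx 335.81$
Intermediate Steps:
$L{\left(j \right)} = 4 j^{2}$ ($L{\left(j \right)} = \left(2 j\right)^{2} = 4 j^{2}$)
$\sqrt{32115 + L{\left(142 \right)}} = \sqrt{32115 + 4 \cdot 142^{2}} = \sqrt{32115 + 4 \cdot 20164} = \sqrt{32115 + 80656} = \sqrt{112771}$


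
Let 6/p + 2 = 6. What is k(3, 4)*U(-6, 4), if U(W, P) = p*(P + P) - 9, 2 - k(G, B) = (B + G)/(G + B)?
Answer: 3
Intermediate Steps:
p = 3/2 (p = 6/(-2 + 6) = 6/4 = 6*(¼) = 3/2 ≈ 1.5000)
k(G, B) = 1 (k(G, B) = 2 - (B + G)/(G + B) = 2 - (B + G)/(B + G) = 2 - 1*1 = 2 - 1 = 1)
U(W, P) = -9 + 3*P (U(W, P) = 3*(P + P)/2 - 9 = 3*(2*P)/2 - 9 = 3*P - 9 = -9 + 3*P)
k(3, 4)*U(-6, 4) = 1*(-9 + 3*4) = 1*(-9 + 12) = 1*3 = 3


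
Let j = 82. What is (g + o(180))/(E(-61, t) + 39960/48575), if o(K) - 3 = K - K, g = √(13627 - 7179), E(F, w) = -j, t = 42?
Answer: -29145/788638 - 19430*√403/394319 ≈ -1.0261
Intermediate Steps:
E(F, w) = -82 (E(F, w) = -1*82 = -82)
g = 4*√403 (g = √6448 = 4*√403 ≈ 80.299)
o(K) = 3 (o(K) = 3 + (K - K) = 3 + 0 = 3)
(g + o(180))/(E(-61, t) + 39960/48575) = (4*√403 + 3)/(-82 + 39960/48575) = (3 + 4*√403)/(-82 + 39960*(1/48575)) = (3 + 4*√403)/(-82 + 7992/9715) = (3 + 4*√403)/(-788638/9715) = (3 + 4*√403)*(-9715/788638) = -29145/788638 - 19430*√403/394319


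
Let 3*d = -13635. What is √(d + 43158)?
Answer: √38613 ≈ 196.50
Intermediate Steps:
d = -4545 (d = (⅓)*(-13635) = -4545)
√(d + 43158) = √(-4545 + 43158) = √38613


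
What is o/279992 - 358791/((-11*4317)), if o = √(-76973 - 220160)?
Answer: 119597/15829 + I*√297133/279992 ≈ 7.5556 + 0.0019468*I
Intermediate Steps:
o = I*√297133 (o = √(-297133) = I*√297133 ≈ 545.1*I)
o/279992 - 358791/((-11*4317)) = (I*√297133)/279992 - 358791/((-11*4317)) = (I*√297133)*(1/279992) - 358791/(-47487) = I*√297133/279992 - 358791*(-1/47487) = I*√297133/279992 + 119597/15829 = 119597/15829 + I*√297133/279992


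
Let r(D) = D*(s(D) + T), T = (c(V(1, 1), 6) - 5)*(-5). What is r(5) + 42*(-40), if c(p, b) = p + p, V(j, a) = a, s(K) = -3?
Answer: -1620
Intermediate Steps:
c(p, b) = 2*p
T = 15 (T = (2*1 - 5)*(-5) = (2 - 5)*(-5) = -3*(-5) = 15)
r(D) = 12*D (r(D) = D*(-3 + 15) = D*12 = 12*D)
r(5) + 42*(-40) = 12*5 + 42*(-40) = 60 - 1680 = -1620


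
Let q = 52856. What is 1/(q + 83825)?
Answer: 1/136681 ≈ 7.3163e-6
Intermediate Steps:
1/(q + 83825) = 1/(52856 + 83825) = 1/136681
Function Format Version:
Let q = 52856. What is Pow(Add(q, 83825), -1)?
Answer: Rational(1, 136681) ≈ 7.3163e-6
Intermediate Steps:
Pow(Add(q, 83825), -1) = Pow(Add(52856, 83825), -1) = Pow(136681, -1) = Rational(1, 136681)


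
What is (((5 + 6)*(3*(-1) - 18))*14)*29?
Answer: -93786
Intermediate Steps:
(((5 + 6)*(3*(-1) - 18))*14)*29 = ((11*(-3 - 18))*14)*29 = ((11*(-21))*14)*29 = -231*14*29 = -3234*29 = -93786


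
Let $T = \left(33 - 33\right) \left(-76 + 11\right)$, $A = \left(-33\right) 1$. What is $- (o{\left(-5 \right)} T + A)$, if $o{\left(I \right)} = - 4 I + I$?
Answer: $33$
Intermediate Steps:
$A = -33$
$o{\left(I \right)} = - 3 I$
$T = 0$ ($T = 0 \left(-65\right) = 0$)
$- (o{\left(-5 \right)} T + A) = - (\left(-3\right) \left(-5\right) 0 - 33) = - (15 \cdot 0 - 33) = - (0 - 33) = \left(-1\right) \left(-33\right) = 33$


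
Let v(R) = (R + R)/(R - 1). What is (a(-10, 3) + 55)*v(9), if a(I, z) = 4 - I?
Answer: 621/4 ≈ 155.25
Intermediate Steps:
v(R) = 2*R/(-1 + R) (v(R) = (2*R)/(-1 + R) = 2*R/(-1 + R))
(a(-10, 3) + 55)*v(9) = ((4 - 1*(-10)) + 55)*(2*9/(-1 + 9)) = ((4 + 10) + 55)*(2*9/8) = (14 + 55)*(2*9*(1/8)) = 69*(9/4) = 621/4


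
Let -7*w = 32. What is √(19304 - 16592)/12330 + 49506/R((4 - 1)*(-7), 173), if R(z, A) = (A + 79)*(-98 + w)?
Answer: -8251/4308 + √678/6165 ≈ -1.9111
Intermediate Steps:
w = -32/7 (w = -⅐*32 = -32/7 ≈ -4.5714)
R(z, A) = -56722/7 - 718*A/7 (R(z, A) = (A + 79)*(-98 - 32/7) = (79 + A)*(-718/7) = -56722/7 - 718*A/7)
√(19304 - 16592)/12330 + 49506/R((4 - 1)*(-7), 173) = √(19304 - 16592)/12330 + 49506/(-56722/7 - 718/7*173) = √2712*(1/12330) + 49506/(-56722/7 - 124214/7) = (2*√678)*(1/12330) + 49506/(-25848) = √678/6165 + 49506*(-1/25848) = √678/6165 - 8251/4308 = -8251/4308 + √678/6165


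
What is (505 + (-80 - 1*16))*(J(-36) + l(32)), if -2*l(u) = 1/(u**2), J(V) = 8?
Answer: 6700647/2048 ≈ 3271.8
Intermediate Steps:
l(u) = -1/(2*u**2)
(505 + (-80 - 1*16))*(J(-36) + l(32)) = (505 + (-80 - 1*16))*(8 - 1/2/32**2) = (505 + (-80 - 16))*(8 - 1/2*1/1024) = (505 - 96)*(8 - 1/2048) = 409*(16383/2048) = 6700647/2048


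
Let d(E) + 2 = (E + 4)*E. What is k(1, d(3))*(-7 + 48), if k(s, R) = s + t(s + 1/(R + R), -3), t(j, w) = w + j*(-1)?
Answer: -4715/38 ≈ -124.08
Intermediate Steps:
t(j, w) = w - j
d(E) = -2 + E*(4 + E) (d(E) = -2 + (E + 4)*E = -2 + (4 + E)*E = -2 + E*(4 + E))
k(s, R) = -3 - 1/(2*R) (k(s, R) = s + (-3 - (s + 1/(R + R))) = s + (-3 - (s + 1/(2*R))) = s + (-3 + (-s - 1/(2*R))) = s + (-3 - s - 1/(2*R)) = -3 - 1/(2*R))
k(1, d(3))*(-7 + 48) = (-3 - 1/(2*(-2 + 3**2 + 4*3)))*(-7 + 48) = (-3 - 1/(2*(-2 + 9 + 12)))*41 = (-3 - 1/2/19)*41 = (-3 - 1/2*1/19)*41 = (-3 - 1/38)*41 = -115/38*41 = -4715/38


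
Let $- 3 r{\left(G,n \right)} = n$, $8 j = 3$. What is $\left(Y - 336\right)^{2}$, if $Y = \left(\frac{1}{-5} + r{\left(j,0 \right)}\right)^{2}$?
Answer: $\frac{70543201}{625} \approx 1.1287 \cdot 10^{5}$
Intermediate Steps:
$j = \frac{3}{8}$ ($j = \frac{1}{8} \cdot 3 = \frac{3}{8} \approx 0.375$)
$r{\left(G,n \right)} = - \frac{n}{3}$
$Y = \frac{1}{25}$ ($Y = \left(\frac{1}{-5} - 0\right)^{2} = \left(- \frac{1}{5} + 0\right)^{2} = \left(- \frac{1}{5}\right)^{2} = \frac{1}{25} \approx 0.04$)
$\left(Y - 336\right)^{2} = \left(\frac{1}{25} - 336\right)^{2} = \left(- \frac{8399}{25}\right)^{2} = \frac{70543201}{625}$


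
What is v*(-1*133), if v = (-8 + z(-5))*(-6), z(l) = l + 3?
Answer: -7980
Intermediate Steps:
z(l) = 3 + l
v = 60 (v = (-8 + (3 - 5))*(-6) = (-8 - 2)*(-6) = -10*(-6) = 60)
v*(-1*133) = 60*(-1*133) = 60*(-133) = -7980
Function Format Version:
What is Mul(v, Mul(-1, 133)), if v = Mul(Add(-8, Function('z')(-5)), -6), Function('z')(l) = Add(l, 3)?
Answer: -7980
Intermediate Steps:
Function('z')(l) = Add(3, l)
v = 60 (v = Mul(Add(-8, Add(3, -5)), -6) = Mul(Add(-8, -2), -6) = Mul(-10, -6) = 60)
Mul(v, Mul(-1, 133)) = Mul(60, Mul(-1, 133)) = Mul(60, -133) = -7980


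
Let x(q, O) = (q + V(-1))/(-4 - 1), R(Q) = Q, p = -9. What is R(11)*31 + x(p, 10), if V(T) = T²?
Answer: 1713/5 ≈ 342.60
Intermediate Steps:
x(q, O) = -⅕ - q/5 (x(q, O) = (q + (-1)²)/(-4 - 1) = (q + 1)/(-5) = (1 + q)*(-⅕) = -⅕ - q/5)
R(11)*31 + x(p, 10) = 11*31 + (-⅕ - ⅕*(-9)) = 341 + (-⅕ + 9/5) = 341 + 8/5 = 1713/5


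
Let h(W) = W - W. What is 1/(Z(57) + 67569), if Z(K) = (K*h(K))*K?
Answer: 1/67569 ≈ 1.4800e-5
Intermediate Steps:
h(W) = 0
Z(K) = 0 (Z(K) = (K*0)*K = 0*K = 0)
1/(Z(57) + 67569) = 1/(0 + 67569) = 1/67569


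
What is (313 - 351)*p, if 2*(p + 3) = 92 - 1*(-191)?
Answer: -5263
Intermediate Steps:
p = 277/2 (p = -3 + (92 - 1*(-191))/2 = -3 + (92 + 191)/2 = -3 + (½)*283 = -3 + 283/2 = 277/2 ≈ 138.50)
(313 - 351)*p = (313 - 351)*(277/2) = -38*277/2 = -5263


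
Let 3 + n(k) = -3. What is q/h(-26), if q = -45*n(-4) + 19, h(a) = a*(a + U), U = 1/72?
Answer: 10404/24323 ≈ 0.42774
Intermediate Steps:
n(k) = -6 (n(k) = -3 - 3 = -6)
U = 1/72 ≈ 0.013889
h(a) = a*(1/72 + a) (h(a) = a*(a + 1/72) = a*(1/72 + a))
q = 289 (q = -45*(-6) + 19 = 270 + 19 = 289)
q/h(-26) = 289/((-26*(1/72 - 26))) = 289/((-26*(-1871/72))) = 289/(24323/36) = 289*(36/24323) = 10404/24323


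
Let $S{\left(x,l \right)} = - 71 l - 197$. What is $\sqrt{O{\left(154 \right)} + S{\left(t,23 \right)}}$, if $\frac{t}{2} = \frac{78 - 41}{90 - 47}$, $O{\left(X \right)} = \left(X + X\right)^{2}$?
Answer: $\sqrt{93034} \approx 305.01$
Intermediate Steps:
$O{\left(X \right)} = 4 X^{2}$ ($O{\left(X \right)} = \left(2 X\right)^{2} = 4 X^{2}$)
$t = \frac{74}{43}$ ($t = 2 \frac{78 - 41}{90 - 47} = 2 \cdot \frac{37}{43} = \frac{74}{43} \approx 1.7209$)
$S{\left(x,l \right)} = -197 - 71 l$
$\sqrt{O{\left(154 \right)} + S{\left(t,23 \right)}} = \sqrt{4 \cdot 154^{2} - 1830} = \sqrt{4 \cdot 23716 - 1830} = \sqrt{94864 - 1830} = \sqrt{93034}$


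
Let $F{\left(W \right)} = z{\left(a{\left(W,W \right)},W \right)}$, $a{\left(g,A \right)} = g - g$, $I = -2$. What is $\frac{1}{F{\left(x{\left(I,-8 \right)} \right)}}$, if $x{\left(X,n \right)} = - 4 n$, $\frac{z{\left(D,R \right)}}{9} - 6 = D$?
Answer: $\frac{1}{54} \approx 0.018519$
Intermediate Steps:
$a{\left(g,A \right)} = 0$
$z{\left(D,R \right)} = 54 + 9 D$
$F{\left(W \right)} = 54$ ($F{\left(W \right)} = 54 + 9 \cdot 0 = 54 + 0 = 54$)
$\frac{1}{F{\left(x{\left(I,-8 \right)} \right)}} = \frac{1}{54}$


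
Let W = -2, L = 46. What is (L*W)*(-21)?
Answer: 1932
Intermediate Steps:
(L*W)*(-21) = (46*(-2))*(-21) = -92*(-21) = 1932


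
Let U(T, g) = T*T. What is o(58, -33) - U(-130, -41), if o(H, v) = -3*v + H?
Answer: -16743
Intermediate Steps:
o(H, v) = H - 3*v
U(T, g) = T²
o(58, -33) - U(-130, -41) = (58 - 3*(-33)) - 1*(-130)² = (58 + 99) - 1*16900 = 157 - 16900 = -16743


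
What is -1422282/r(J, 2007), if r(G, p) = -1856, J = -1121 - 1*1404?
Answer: 711141/928 ≈ 766.32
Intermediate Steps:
J = -2525 (J = -1121 - 1404 = -2525)
-1422282/r(J, 2007) = -1422282/(-1856) = -1422282*(-1/1856) = 711141/928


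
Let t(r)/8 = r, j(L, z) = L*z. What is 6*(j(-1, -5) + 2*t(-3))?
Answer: -258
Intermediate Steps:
t(r) = 8*r
6*(j(-1, -5) + 2*t(-3)) = 6*(-1*(-5) + 2*(8*(-3))) = 6*(5 + 2*(-24)) = 6*(5 - 48) = 6*(-43) = -258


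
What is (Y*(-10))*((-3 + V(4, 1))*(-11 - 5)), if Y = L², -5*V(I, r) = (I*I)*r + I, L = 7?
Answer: -54880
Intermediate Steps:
V(I, r) = -I/5 - r*I²/5 (V(I, r) = -((I*I)*r + I)/5 = -(I²*r + I)/5 = -(r*I² + I)/5 = -(I + r*I²)/5 = -I/5 - r*I²/5)
Y = 49 (Y = 7² = 49)
(Y*(-10))*((-3 + V(4, 1))*(-11 - 5)) = (49*(-10))*((-3 - ⅕*4*(1 + 4*1))*(-11 - 5)) = -490*(-3 - ⅕*4*(1 + 4))*(-16) = -490*(-3 - ⅕*4*5)*(-16) = -490*(-3 - 4)*(-16) = -(-3430)*(-16) = -490*112 = -54880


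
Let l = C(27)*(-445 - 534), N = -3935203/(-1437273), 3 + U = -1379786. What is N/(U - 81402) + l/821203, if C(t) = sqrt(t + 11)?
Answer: -3935203/2100130372143 - 11*sqrt(38)/9227 ≈ -0.0073508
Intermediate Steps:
U = -1379789 (U = -3 - 1379786 = -1379789)
N = 3935203/1437273 (N = -3935203*(-1/1437273) = 3935203/1437273 ≈ 2.7380)
C(t) = sqrt(11 + t)
l = -979*sqrt(38) (l = sqrt(11 + 27)*(-445 - 534) = sqrt(38)*(-979) = -979*sqrt(38) ≈ -6035.0)
N/(U - 81402) + l/821203 = 3935203/(1437273*(-1379789 - 81402)) - 979*sqrt(38)/821203 = (3935203/1437273)/(-1461191) - 979*sqrt(38)*(1/821203) = (3935203/1437273)*(-1/1461191) - 11*sqrt(38)/9227 = -3935203/2100130372143 - 11*sqrt(38)/9227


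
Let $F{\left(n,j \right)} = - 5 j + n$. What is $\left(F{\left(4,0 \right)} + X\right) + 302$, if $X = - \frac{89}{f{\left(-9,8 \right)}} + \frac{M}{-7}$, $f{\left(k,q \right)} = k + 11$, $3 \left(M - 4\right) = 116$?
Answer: $\frac{10727}{42} \approx 255.4$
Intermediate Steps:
$M = \frac{128}{3}$ ($M = 4 + \frac{1}{3} \cdot 116 = 4 + \frac{116}{3} = \frac{128}{3} \approx 42.667$)
$f{\left(k,q \right)} = 11 + k$
$F{\left(n,j \right)} = n - 5 j$
$X = - \frac{2125}{42}$ ($X = - \frac{89}{11 - 9} + \frac{128}{3 \left(-7\right)} = - \frac{89}{2} + \frac{128}{3} \left(- \frac{1}{7}\right) = \left(-89\right) \frac{1}{2} - \frac{128}{21} = - \frac{89}{2} - \frac{128}{21} = - \frac{2125}{42} \approx -50.595$)
$\left(F{\left(4,0 \right)} + X\right) + 302 = \left(\left(4 - 0\right) - \frac{2125}{42}\right) + 302 = \left(\left(4 + 0\right) - \frac{2125}{42}\right) + 302 = \left(4 - \frac{2125}{42}\right) + 302 = - \frac{1957}{42} + 302 = \frac{10727}{42}$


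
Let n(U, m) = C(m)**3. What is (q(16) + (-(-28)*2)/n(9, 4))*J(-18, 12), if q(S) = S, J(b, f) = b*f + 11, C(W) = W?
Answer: -27675/8 ≈ -3459.4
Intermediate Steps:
n(U, m) = m**3
J(b, f) = 11 + b*f
(q(16) + (-(-28)*2)/n(9, 4))*J(-18, 12) = (16 + (-(-28)*2)/(4**3))*(11 - 18*12) = (16 - 7*(-8)/64)*(11 - 216) = (16 + 56*(1/64))*(-205) = (16 + 7/8)*(-205) = (135/8)*(-205) = -27675/8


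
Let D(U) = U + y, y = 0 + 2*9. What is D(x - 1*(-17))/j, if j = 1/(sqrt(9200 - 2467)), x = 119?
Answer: 154*sqrt(6733) ≈ 12636.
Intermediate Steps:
y = 18 (y = 0 + 18 = 18)
D(U) = 18 + U (D(U) = U + 18 = 18 + U)
j = sqrt(6733)/6733 (j = 1/(sqrt(6733)) = sqrt(6733)/6733 ≈ 0.012187)
D(x - 1*(-17))/j = (18 + (119 - 1*(-17)))/((sqrt(6733)/6733)) = (18 + (119 + 17))*sqrt(6733) = (18 + 136)*sqrt(6733) = 154*sqrt(6733)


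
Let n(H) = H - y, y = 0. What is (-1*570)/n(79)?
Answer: -570/79 ≈ -7.2152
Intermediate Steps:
n(H) = H (n(H) = H - 1*0 = H + 0 = H)
(-1*570)/n(79) = -1*570/79 = -570*1/79 = -570/79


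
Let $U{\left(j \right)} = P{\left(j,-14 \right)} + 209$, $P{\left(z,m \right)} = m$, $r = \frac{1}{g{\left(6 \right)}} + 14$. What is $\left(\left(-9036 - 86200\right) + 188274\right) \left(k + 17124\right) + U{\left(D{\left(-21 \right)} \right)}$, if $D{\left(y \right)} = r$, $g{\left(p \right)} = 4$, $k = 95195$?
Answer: $10449935317$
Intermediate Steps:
$r = \frac{57}{4}$ ($r = \frac{1}{4} + 14 = \frac{57}{4} \approx 14.25$)
$D{\left(y \right)} = \frac{57}{4}$
$U{\left(j \right)} = 195$ ($U{\left(j \right)} = -14 + 209 = 195$)
$\left(\left(-9036 - 86200\right) + 188274\right) \left(k + 17124\right) + U{\left(D{\left(-21 \right)} \right)} = \left(\left(-9036 - 86200\right) + 188274\right) \left(95195 + 17124\right) + 195 = \left(\left(-9036 - 86200\right) + 188274\right) 112319 + 195 = \left(-95236 + 188274\right) 112319 + 195 = 93038 \cdot 112319 + 195 = 10449935122 + 195 = 10449935317$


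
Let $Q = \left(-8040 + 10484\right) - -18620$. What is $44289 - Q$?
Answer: $23225$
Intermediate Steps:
$Q = 21064$ ($Q = 2444 + 18620 = 21064$)
$44289 - Q = 44289 - 21064 = 23225$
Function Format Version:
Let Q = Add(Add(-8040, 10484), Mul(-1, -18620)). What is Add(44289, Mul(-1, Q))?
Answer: 23225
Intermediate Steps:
Q = 21064 (Q = Add(2444, 18620) = 21064)
Add(44289, Mul(-1, Q)) = Add(44289, Mul(-1, 21064)) = Add(44289, -21064) = 23225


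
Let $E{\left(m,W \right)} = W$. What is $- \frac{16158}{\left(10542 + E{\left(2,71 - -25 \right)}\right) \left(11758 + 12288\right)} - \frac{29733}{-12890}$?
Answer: $\frac{316897216811}{137386640655} \approx 2.3066$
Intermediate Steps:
$- \frac{16158}{\left(10542 + E{\left(2,71 - -25 \right)}\right) \left(11758 + 12288\right)} - \frac{29733}{-12890} = - \frac{16158}{\left(10542 + \left(71 - -25\right)\right) \left(11758 + 12288\right)} - \frac{29733}{-12890} = - \frac{16158}{\left(10542 + \left(71 + 25\right)\right) 24046} - - \frac{29733}{12890} = - \frac{16158}{\left(10542 + 96\right) 24046} + \frac{29733}{12890} = - \frac{16158}{10638 \cdot 24046} + \frac{29733}{12890} = - \frac{16158}{255801348} + \frac{29733}{12890} = \left(-16158\right) \frac{1}{255801348} + \frac{29733}{12890} = - \frac{2693}{42633558} + \frac{29733}{12890} = \frac{316897216811}{137386640655}$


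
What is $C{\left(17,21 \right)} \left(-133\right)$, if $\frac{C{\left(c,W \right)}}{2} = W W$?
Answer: $-117306$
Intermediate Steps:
$C{\left(c,W \right)} = 2 W^{2}$ ($C{\left(c,W \right)} = 2 W W = 2 W^{2}$)
$C{\left(17,21 \right)} \left(-133\right) = 2 \cdot 21^{2} \left(-133\right) = 2 \cdot 441 \left(-133\right) = 882 \left(-133\right) = -117306$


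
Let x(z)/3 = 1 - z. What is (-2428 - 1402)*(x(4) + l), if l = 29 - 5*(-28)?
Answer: -612800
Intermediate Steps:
x(z) = 3 - 3*z (x(z) = 3*(1 - z) = 3 - 3*z)
l = 169 (l = 29 + 140 = 169)
(-2428 - 1402)*(x(4) + l) = (-2428 - 1402)*((3 - 3*4) + 169) = -3830*((3 - 12) + 169) = -3830*(-9 + 169) = -3830*160 = -612800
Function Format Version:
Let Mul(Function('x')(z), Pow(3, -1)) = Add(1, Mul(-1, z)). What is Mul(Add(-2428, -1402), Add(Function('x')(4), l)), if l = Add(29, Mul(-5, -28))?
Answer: -612800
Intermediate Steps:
Function('x')(z) = Add(3, Mul(-3, z)) (Function('x')(z) = Mul(3, Add(1, Mul(-1, z))) = Add(3, Mul(-3, z)))
l = 169 (l = Add(29, 140) = 169)
Mul(Add(-2428, -1402), Add(Function('x')(4), l)) = Mul(Add(-2428, -1402), Add(Add(3, Mul(-3, 4)), 169)) = Mul(-3830, Add(Add(3, -12), 169)) = Mul(-3830, Add(-9, 169)) = Mul(-3830, 160) = -612800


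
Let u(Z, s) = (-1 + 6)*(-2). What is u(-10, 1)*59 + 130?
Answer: -460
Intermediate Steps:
u(Z, s) = -10 (u(Z, s) = 5*(-2) = -10)
u(-10, 1)*59 + 130 = -10*59 + 130 = -590 + 130 = -460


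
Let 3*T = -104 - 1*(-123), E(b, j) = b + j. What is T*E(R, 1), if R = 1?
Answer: 38/3 ≈ 12.667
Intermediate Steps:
T = 19/3 (T = (-104 - 1*(-123))/3 = (-104 + 123)/3 = (⅓)*19 = 19/3 ≈ 6.3333)
T*E(R, 1) = 19*(1 + 1)/3 = (19/3)*2 = 38/3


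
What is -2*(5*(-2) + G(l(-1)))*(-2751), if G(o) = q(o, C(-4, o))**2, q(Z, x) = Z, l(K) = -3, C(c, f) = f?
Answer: -5502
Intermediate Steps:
G(o) = o**2
-2*(5*(-2) + G(l(-1)))*(-2751) = -2*(5*(-2) + (-3)**2)*(-2751) = -2*(-10 + 9)*(-2751) = -2*(-1)*(-2751) = 2*(-2751) = -5502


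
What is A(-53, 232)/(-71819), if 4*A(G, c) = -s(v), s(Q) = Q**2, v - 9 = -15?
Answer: 9/71819 ≈ 0.00012532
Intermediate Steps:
v = -6 (v = 9 - 15 = -6)
A(G, c) = -9 (A(G, c) = (-1*(-6)**2)/4 = (-1*36)/4 = (1/4)*(-36) = -9)
A(-53, 232)/(-71819) = -9/(-71819) = -9*(-1/71819) = 9/71819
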